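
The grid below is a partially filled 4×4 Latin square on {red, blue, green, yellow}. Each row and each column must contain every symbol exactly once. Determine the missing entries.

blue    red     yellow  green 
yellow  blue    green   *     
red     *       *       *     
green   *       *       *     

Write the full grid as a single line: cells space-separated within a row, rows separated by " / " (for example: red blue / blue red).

row 2 has {blue,green,yellow}; column 4 has {green} — only red is left for (r2,c4).
row 3 has {red}; column 3 has {green,yellow} — only blue is left for (r3,c3).
row 3 has {red,blue}; column 4 has {red,green} — only yellow is left for (r3,c4).
row 4 has {green}; column 2 has {red,blue} — only yellow is left for (r4,c2).
row 4 has {green,yellow}; column 3 has {blue,green,yellow} — only red is left for (r4,c3).
row 4 has {red,green,yellow}; column 4 has {red,green,yellow} — only blue is left for (r4,c4).
row 3 has {red,blue,yellow}; column 2 has {red,blue,yellow} — only green is left for (r3,c2).

blue red yellow green / yellow blue green red / red green blue yellow / green yellow red blue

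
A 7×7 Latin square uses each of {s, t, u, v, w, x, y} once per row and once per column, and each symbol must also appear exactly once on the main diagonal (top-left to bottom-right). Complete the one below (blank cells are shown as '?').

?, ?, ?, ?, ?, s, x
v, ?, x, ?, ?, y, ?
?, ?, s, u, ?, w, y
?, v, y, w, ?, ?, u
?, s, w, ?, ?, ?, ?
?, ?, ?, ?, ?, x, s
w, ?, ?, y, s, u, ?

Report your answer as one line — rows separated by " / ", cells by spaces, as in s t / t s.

t y u v w s x / v u x s t y w / x t s u v w y / s v y w x t u / u s w x y v t / y w v t u x s / w x t y s u v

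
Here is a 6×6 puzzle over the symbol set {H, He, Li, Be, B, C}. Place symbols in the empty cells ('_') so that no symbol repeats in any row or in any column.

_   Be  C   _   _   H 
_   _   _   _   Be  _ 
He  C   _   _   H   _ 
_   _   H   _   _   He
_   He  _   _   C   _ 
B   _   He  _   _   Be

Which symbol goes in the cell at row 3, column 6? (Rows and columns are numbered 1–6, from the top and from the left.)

At row 1, column 1: row 1 has {H,Be,C}; column 1 has {He,B}; that leaves Li.
At row 6, column 5: row 6 has {He,Be,B}; column 5 has {H,Be,C}; that leaves Li.
At row 4, column 5: row 4 has {H,He}; column 5 has {H,Li,Be,C}; that leaves B.
At row 6, column 2: row 6 has {He,Li,Be,B}; column 2 has {He,Be,C}; that leaves H.
At row 6, column 4: row 6 has {H,He,Li,Be,B}; column 4 is empty so far; that leaves C.
At row 1, column 5: row 1 has {H,Li,Be,C}; column 5 has {H,Li,Be,B,C}; that leaves He.
At row 4, column 2: row 4 has {H,He,B}; column 2 has {H,He,Be,C}; that leaves Li.
At row 4, column 4: row 4 has {H,He,Li,B}; column 4 has {C}; that leaves Be.
At row 1, column 4: row 1 has {H,He,Li,Be,C}; column 4 has {Be,C}; that leaves B.
At row 2, column 2: row 2 has {Be}; column 2 has {H,He,Li,Be,C}; that leaves B.
At row 2, column 3: row 2 has {Be,B}; column 3 has {H,He,C}; that leaves Li.
At row 2, column 6: row 2 has {Li,Be,B}; column 6 has {H,He,Be}; that leaves C.
At row 3, column 4: row 3 has {H,He,C}; column 4 has {Be,B,C}; that leaves Li.
At row 3, column 6: row 3 has {H,He,Li,C}; column 6 has {H,He,Be,C}; that leaves B.

B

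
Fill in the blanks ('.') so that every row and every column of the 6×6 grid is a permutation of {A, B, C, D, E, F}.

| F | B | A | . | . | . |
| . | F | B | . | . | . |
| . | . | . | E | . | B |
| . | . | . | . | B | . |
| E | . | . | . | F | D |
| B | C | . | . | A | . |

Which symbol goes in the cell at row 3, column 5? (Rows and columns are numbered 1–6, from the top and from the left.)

C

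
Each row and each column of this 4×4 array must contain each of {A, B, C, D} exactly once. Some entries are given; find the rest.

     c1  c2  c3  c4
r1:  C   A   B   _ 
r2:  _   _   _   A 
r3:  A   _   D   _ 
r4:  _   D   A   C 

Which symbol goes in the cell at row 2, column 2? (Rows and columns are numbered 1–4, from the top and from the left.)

B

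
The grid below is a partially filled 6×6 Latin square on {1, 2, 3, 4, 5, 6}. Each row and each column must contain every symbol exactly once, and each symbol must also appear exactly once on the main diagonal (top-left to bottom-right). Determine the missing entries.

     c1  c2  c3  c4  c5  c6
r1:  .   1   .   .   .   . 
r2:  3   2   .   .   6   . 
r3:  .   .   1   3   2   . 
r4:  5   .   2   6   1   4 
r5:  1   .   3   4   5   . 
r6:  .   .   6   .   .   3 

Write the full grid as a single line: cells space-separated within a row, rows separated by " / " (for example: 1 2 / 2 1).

(r1,c1) = 4
(r1,c3) = 5
(r1,c4) = 2
(r1,c5) = 3
(r1,c6) = 6
(r2,c3) = 4
(r3,c1) = 6
(r3,c6) = 5
(r4,c2) = 3
(r5,c2) = 6
(r5,c6) = 2
(r6,c1) = 2
(r6,c5) = 4
(r2,c6) = 1
(r3,c2) = 4
(r6,c2) = 5
(r6,c4) = 1
(r2,c4) = 5

4 1 5 2 3 6 / 3 2 4 5 6 1 / 6 4 1 3 2 5 / 5 3 2 6 1 4 / 1 6 3 4 5 2 / 2 5 6 1 4 3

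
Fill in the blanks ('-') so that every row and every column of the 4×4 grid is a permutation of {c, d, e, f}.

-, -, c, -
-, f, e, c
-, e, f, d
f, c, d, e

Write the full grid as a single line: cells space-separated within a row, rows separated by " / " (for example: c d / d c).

(r1,c2) = d
(r1,c4) = f
(r2,c1) = d
(r3,c1) = c
(r1,c1) = e

e d c f / d f e c / c e f d / f c d e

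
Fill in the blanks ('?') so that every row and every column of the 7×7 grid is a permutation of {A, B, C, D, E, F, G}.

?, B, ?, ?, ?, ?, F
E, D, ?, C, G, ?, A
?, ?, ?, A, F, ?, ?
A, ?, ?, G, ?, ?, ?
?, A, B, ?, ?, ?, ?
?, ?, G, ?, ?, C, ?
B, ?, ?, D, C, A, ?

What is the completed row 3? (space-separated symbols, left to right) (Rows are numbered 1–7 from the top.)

D G C A F E B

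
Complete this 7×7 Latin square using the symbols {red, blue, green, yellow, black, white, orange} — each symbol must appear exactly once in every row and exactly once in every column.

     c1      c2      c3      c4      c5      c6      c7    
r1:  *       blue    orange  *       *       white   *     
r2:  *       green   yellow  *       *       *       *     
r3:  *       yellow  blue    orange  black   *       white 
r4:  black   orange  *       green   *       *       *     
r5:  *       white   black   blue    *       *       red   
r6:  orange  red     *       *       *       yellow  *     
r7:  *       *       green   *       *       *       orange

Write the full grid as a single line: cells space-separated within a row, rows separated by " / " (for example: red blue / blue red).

Cell (r6,c3): row 6 has {red,yellow,orange}; column 3 has {blue,green,yellow,black,orange} → white.
Cell (r6,c4): row 6 has {red,yellow,white,orange}; column 4 has {blue,green,orange} → black.
Cell (r7,c2): row 7 has {green,orange}; column 2 has {red,blue,green,yellow,white,orange} → black.
Cell (r4,c3): row 4 has {green,black,orange}; column 3 has {blue,green,yellow,black,white,orange} → red.
Cell (r4,c6): row 4 has {red,green,black,orange}; column 6 has {yellow,white} → blue.
Cell (r4,c7): row 4 has {red,blue,green,black,orange}; column 7 has {red,white,orange} → yellow.
Cell (r7,c6): row 7 has {green,black,orange}; column 6 has {blue,yellow,white} → red.
Cell (r3,c6): row 3 has {blue,yellow,black,white,orange}; column 6 has {red,blue,yellow,white} → green.
Cell (r4,c5): row 4 has {red,blue,green,yellow,black,orange}; column 5 has {black} → white.
Cell (r5,c6): row 5 has {red,blue,black,white}; column 6 has {red,blue,green,yellow,white} → orange.
Cell (r2,c6): row 2 has {green,yellow}; column 6 has {red,blue,green,yellow,white,orange} → black.
Cell (r2,c7): row 2 has {green,yellow,black}; column 7 has {red,yellow,white,orange} → blue.
Cell (r3,c1): row 3 has {blue,green,yellow,black,white,orange}; column 1 has {black,orange} → red.
Cell (r6,c7): row 6 has {red,yellow,black,white,orange}; column 7 has {red,blue,yellow,white,orange} → green.
Cell (r1,c7): row 1 has {blue,white,orange}; column 7 has {red,blue,green,yellow,white,orange} → black.
Cell (r2,c1): row 2 has {blue,green,yellow,black}; column 1 has {red,black,orange} → white.
Cell (r2,c4): row 2 has {blue,green,yellow,black,white}; column 4 has {blue,green,black,orange} → red.
Cell (r2,c5): row 2 has {red,blue,green,yellow,black,white}; column 5 has {black,white} → orange.
Cell (r6,c5): row 6 has {red,green,yellow,black,white,orange}; column 5 has {black,white,orange} → blue.
Cell (r7,c5): row 7 has {red,green,black,orange}; column 5 has {blue,black,white,orange} → yellow.
Cell (r1,c4): row 1 has {blue,black,white,orange}; column 4 has {red,blue,green,black,orange} → yellow.
Cell (r5,c5): row 5 has {red,blue,black,white,orange}; column 5 has {blue,yellow,black,white,orange} → green.
Cell (r7,c1): row 7 has {red,green,yellow,black,orange}; column 1 has {red,black,white,orange} → blue.
Cell (r7,c4): row 7 has {red,blue,green,yellow,black,orange}; column 4 has {red,blue,green,yellow,black,orange} → white.
Cell (r1,c1): row 1 has {blue,yellow,black,white,orange}; column 1 has {red,blue,black,white,orange} → green.
Cell (r1,c5): row 1 has {blue,green,yellow,black,white,orange}; column 5 has {blue,green,yellow,black,white,orange} → red.
Cell (r5,c1): row 5 has {red,blue,green,black,white,orange}; column 1 has {red,blue,green,black,white,orange} → yellow.

green blue orange yellow red white black / white green yellow red orange black blue / red yellow blue orange black green white / black orange red green white blue yellow / yellow white black blue green orange red / orange red white black blue yellow green / blue black green white yellow red orange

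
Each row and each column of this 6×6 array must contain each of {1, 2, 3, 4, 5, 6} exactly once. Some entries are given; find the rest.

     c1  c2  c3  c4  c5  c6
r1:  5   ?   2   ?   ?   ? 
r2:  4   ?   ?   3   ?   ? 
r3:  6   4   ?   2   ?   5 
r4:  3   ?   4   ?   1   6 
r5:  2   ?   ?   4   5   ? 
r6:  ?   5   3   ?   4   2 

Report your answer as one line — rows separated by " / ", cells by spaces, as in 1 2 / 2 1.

5 3 2 1 6 4 / 4 6 5 3 2 1 / 6 4 1 2 3 5 / 3 2 4 5 1 6 / 2 1 6 4 5 3 / 1 5 3 6 4 2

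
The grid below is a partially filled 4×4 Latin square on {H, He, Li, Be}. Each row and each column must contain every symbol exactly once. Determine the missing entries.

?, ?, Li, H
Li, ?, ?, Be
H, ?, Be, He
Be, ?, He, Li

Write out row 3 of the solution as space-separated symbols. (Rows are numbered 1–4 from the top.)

H Li Be He

row 1 has {H,Li}; column 1 has {H,Li,Be} — only He is left for (r1,c1).
row 1 has {H,He,Li}; column 2 is empty so far — only Be is left for (r1,c2).
row 2 has {Li,Be}; column 3 has {He,Li,Be} — only H is left for (r2,c3).
row 3 has {H,He,Be}; column 2 has {Be} — only Li is left for (r3,c2).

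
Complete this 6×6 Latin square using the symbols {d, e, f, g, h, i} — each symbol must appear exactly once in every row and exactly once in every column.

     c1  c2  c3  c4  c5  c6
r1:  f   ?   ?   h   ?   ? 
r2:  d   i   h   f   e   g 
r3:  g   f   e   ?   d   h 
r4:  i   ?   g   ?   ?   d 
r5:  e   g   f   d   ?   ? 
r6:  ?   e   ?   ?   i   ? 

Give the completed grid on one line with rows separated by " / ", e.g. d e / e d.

(r1,c2) = d
(r1,c3) = i
(r1,c5) = g
(r1,c6) = e
(r3,c4) = i
(r4,c2) = h
(r4,c4) = e
(r4,c5) = f
(r5,c5) = h
(r5,c6) = i
(r6,c1) = h
(r6,c3) = d
(r6,c4) = g
(r6,c6) = f

f d i h g e / d i h f e g / g f e i d h / i h g e f d / e g f d h i / h e d g i f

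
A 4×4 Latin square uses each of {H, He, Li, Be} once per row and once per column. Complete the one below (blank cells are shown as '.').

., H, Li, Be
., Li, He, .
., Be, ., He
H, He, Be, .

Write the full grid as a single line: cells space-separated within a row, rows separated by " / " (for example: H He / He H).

He H Li Be / Be Li He H / Li Be H He / H He Be Li

(r1,c1) = He
(r2,c1) = Be
(r2,c4) = H
(r3,c1) = Li
(r3,c3) = H
(r4,c4) = Li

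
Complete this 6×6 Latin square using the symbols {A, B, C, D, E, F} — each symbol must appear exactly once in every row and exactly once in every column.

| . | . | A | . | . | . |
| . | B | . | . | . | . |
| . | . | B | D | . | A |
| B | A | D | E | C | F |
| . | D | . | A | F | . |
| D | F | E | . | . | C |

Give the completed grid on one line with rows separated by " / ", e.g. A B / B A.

C E A F B D / A B F C D E / F C B D E A / B A D E C F / E D C A F B / D F E B A C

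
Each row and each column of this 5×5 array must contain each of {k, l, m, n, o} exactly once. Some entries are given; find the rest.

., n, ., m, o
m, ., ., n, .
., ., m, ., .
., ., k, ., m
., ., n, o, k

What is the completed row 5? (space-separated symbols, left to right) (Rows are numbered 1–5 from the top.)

At row 1, column 3: row 1 has {m,n,o}; column 3 has {k,m,n}; that leaves l.
At row 2, column 3: row 2 has {m,n}; column 3 has {k,l,m,n}; that leaves o.
At row 2, column 5: row 2 has {m,n,o}; column 5 has {k,m,o}; that leaves l.
At row 3, column 5: row 3 has {m}; column 5 has {k,l,m,o}; that leaves n.
At row 4, column 4: row 4 has {k,m}; column 4 has {m,n,o}; that leaves l.
At row 5, column 1: row 5 has {k,n,o}; column 1 has {m}; that leaves l.
At row 5, column 2: row 5 has {k,l,n,o}; column 2 has {n}; that leaves m.

l m n o k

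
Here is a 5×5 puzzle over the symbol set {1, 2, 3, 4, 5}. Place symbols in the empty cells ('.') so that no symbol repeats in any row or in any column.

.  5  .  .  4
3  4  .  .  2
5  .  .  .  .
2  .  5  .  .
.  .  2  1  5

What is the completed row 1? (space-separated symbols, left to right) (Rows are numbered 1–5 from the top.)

(r1,c1): row 1 has {4,5}; column 1 has {2,3,5}, so it must be 1.
(r1,c3): row 1 has {1,4,5}; column 3 has {2,5}, so it must be 3.
(r1,c4): row 1 has {1,3,4,5}; column 4 has {1}, so it must be 2.

1 5 3 2 4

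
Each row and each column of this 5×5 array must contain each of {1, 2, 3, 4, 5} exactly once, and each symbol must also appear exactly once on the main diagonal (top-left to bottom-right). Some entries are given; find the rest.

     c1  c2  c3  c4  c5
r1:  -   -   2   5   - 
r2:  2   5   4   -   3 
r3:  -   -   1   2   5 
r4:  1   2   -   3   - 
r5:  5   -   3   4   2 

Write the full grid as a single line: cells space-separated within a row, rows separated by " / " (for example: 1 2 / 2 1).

(r1,c1) = 4
(r1,c5) = 1
(r2,c4) = 1
(r3,c1) = 3
(r3,c2) = 4
(r4,c3) = 5
(r4,c5) = 4
(r5,c2) = 1
(r1,c2) = 3

4 3 2 5 1 / 2 5 4 1 3 / 3 4 1 2 5 / 1 2 5 3 4 / 5 1 3 4 2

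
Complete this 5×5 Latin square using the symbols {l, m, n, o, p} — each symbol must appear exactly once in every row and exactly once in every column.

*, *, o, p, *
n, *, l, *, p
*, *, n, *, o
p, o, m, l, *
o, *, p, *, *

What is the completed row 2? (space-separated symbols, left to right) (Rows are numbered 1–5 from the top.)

n m l o p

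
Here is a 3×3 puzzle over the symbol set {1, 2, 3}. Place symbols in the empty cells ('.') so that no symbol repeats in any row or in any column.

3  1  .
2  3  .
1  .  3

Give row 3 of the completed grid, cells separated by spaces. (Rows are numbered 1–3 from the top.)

1 2 3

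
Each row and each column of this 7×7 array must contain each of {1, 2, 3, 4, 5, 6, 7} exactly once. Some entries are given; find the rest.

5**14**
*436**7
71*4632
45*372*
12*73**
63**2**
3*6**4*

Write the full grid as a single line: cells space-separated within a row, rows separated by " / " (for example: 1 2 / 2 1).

5 6 2 1 4 7 3 / 2 4 3 6 1 5 7 / 7 1 5 4 6 3 2 / 4 5 1 3 7 2 6 / 1 2 4 7 3 6 5 / 6 3 7 5 2 1 4 / 3 7 6 2 5 4 1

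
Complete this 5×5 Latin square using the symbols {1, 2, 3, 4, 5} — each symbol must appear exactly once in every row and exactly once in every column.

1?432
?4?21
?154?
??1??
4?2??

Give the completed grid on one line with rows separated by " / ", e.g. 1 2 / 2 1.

1 5 4 3 2 / 5 4 3 2 1 / 2 1 5 4 3 / 3 2 1 5 4 / 4 3 2 1 5

(r1,c2) = 5
(r2,c3) = 3
(r3,c5) = 3
(r4,c4) = 5
(r4,c5) = 4
(r5,c2) = 3
(r5,c4) = 1
(r5,c5) = 5
(r2,c1) = 5
(r3,c1) = 2
(r4,c1) = 3
(r4,c2) = 2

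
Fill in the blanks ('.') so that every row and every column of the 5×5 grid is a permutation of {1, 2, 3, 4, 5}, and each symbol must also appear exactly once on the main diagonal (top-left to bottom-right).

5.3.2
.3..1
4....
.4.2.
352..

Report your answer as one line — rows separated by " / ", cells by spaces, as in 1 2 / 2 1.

(r1,c2) = 1
(r1,c4) = 4
(r2,c1) = 2
(r2,c4) = 5
(r3,c2) = 2
(r3,c3) = 1
(r3,c4) = 3
(r3,c5) = 5
(r4,c1) = 1
(r4,c3) = 5
(r4,c5) = 3
(r5,c4) = 1
(r5,c5) = 4
(r2,c3) = 4

5 1 3 4 2 / 2 3 4 5 1 / 4 2 1 3 5 / 1 4 5 2 3 / 3 5 2 1 4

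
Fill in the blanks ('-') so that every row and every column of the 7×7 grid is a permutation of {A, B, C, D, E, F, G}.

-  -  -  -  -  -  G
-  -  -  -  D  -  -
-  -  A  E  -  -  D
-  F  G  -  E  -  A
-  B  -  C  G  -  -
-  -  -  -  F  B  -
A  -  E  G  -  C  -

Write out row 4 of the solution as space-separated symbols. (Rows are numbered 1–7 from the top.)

(r4,c6): row 4 has {A,E,F,G}; column 6 has {B,C}, so it must be D.
(r7,c2): row 7 has {A,C,E,G}; column 2 has {B,F}, so it must be D.
(r7,c5): row 7 has {A,C,D,E,G}; column 5 has {D,E,F,G}, so it must be B.
(r7,c7): row 7 has {A,B,C,D,E,G}; column 7 has {A,D,G}, so it must be F.
(r3,c5): row 3 has {A,D,E}; column 5 has {B,D,E,F,G}, so it must be C.
(r4,c4): row 4 has {A,D,E,F,G}; column 4 has {C,E,G}, so it must be B.
(r5,c7): row 5 has {B,C,G}; column 7 has {A,D,F,G}, so it must be E.
(r6,c7): row 6 has {B,F}; column 7 has {A,D,E,F,G}, so it must be C.
(r1,c5): row 1 has {G}; column 5 has {B,C,D,E,F,G}, so it must be A.
(r2,c7): row 2 has {D}; column 7 has {A,C,D,E,F,G}, so it must be B.
(r3,c2): row 3 has {A,C,D,E}; column 2 has {B,D,F}, so it must be G.
(r3,c6): row 3 has {A,C,D,E,G}; column 6 has {B,C,D}, so it must be F.
(r4,c1): row 4 has {A,B,D,E,F,G}; column 1 has {A}, so it must be C.

C F G B E D A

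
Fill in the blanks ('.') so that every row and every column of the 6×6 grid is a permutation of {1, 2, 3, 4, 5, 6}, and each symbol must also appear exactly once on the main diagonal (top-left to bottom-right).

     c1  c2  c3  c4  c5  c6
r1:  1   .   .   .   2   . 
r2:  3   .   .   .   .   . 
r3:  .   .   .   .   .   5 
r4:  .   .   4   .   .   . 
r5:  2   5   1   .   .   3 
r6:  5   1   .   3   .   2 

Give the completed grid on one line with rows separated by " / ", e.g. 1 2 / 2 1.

(r4,c1): row 4 has {4}; column 1 has {1,2,3,5}, so it must be 6.
(r4,c4): row 4 has {4,6}; column 4 has {3}; the diagonal has {1,2}, so it must be 5.
(r4,c6): row 4 has {4,5,6}; column 6 has {2,3,5}, so it must be 1.
(r6,c3): row 6 has {1,2,3,5}; column 3 has {1,4}, so it must be 6.
(r6,c5): row 6 has {1,2,3,5,6}; column 5 has {2}, so it must be 4.
(r3,c1): row 3 has {5}; column 1 has {1,2,3,5,6}, so it must be 4.
(r3,c3): row 3 has {4,5}; column 3 has {1,4,6}; the diagonal has {1,2,5}, so it must be 3.
(r4,c5): row 4 has {1,4,5,6}; column 5 has {2,4}, so it must be 3.
(r5,c5): row 5 has {1,2,3,5}; column 5 has {2,3,4}; the diagonal has {1,2,3,5}, so it must be 6.
(r1,c3): row 1 has {1,2}; column 3 has {1,3,4,6}, so it must be 5.
(r2,c2): row 2 has {3}; column 2 has {1,5}; the diagonal has {1,2,3,5,6}, so it must be 4.
(r2,c3): row 2 has {3,4}; column 3 has {1,3,4,5,6}, so it must be 2.
(r2,c6): row 2 has {2,3,4}; column 6 has {1,2,3,5}, so it must be 6.
(r3,c5): row 3 has {3,4,5}; column 5 has {2,3,4,6}, so it must be 1.
(r4,c2): row 4 has {1,3,4,5,6}; column 2 has {1,4,5}, so it must be 2.
(r5,c4): row 5 has {1,2,3,5,6}; column 4 has {3,5}, so it must be 4.
(r1,c4): row 1 has {1,2,5}; column 4 has {3,4,5}, so it must be 6.
(r1,c6): row 1 has {1,2,5,6}; column 6 has {1,2,3,5,6}, so it must be 4.
(r2,c4): row 2 has {2,3,4,6}; column 4 has {3,4,5,6}, so it must be 1.
(r2,c5): row 2 has {1,2,3,4,6}; column 5 has {1,2,3,4,6}, so it must be 5.
(r3,c2): row 3 has {1,3,4,5}; column 2 has {1,2,4,5}, so it must be 6.
(r3,c4): row 3 has {1,3,4,5,6}; column 4 has {1,3,4,5,6}, so it must be 2.
(r1,c2): row 1 has {1,2,4,5,6}; column 2 has {1,2,4,5,6}, so it must be 3.

1 3 5 6 2 4 / 3 4 2 1 5 6 / 4 6 3 2 1 5 / 6 2 4 5 3 1 / 2 5 1 4 6 3 / 5 1 6 3 4 2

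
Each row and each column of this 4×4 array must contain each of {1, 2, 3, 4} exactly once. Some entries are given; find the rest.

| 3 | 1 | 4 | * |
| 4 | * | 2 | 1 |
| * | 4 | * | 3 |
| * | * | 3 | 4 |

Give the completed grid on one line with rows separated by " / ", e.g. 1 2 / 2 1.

(r1,c4) = 2
(r2,c2) = 3
(r3,c3) = 1
(r4,c2) = 2
(r3,c1) = 2
(r4,c1) = 1

3 1 4 2 / 4 3 2 1 / 2 4 1 3 / 1 2 3 4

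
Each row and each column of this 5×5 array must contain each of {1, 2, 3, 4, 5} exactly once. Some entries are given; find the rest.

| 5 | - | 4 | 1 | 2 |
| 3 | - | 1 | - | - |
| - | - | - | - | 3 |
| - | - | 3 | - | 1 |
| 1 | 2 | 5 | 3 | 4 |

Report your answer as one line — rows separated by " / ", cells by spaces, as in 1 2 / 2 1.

5 3 4 1 2 / 3 4 1 2 5 / 4 1 2 5 3 / 2 5 3 4 1 / 1 2 5 3 4

(r1,c2): row 1 has {1,2,4,5}; column 2 has {2}, so it must be 3.
(r2,c5): row 2 has {1,3}; column 5 has {1,2,3,4}, so it must be 5.
(r3,c3): row 3 has {3}; column 3 has {1,3,4,5}, so it must be 2.
(r2,c2): row 2 has {1,3,5}; column 2 has {2,3}, so it must be 4.
(r2,c4): row 2 has {1,3,4,5}; column 4 has {1,3}, so it must be 2.
(r3,c1): row 3 has {2,3}; column 1 has {1,3,5}, so it must be 4.
(r3,c4): row 3 has {2,3,4}; column 4 has {1,2,3}, so it must be 5.
(r4,c1): row 4 has {1,3}; column 1 has {1,3,4,5}, so it must be 2.
(r4,c2): row 4 has {1,2,3}; column 2 has {2,3,4}, so it must be 5.
(r4,c4): row 4 has {1,2,3,5}; column 4 has {1,2,3,5}, so it must be 4.
(r3,c2): row 3 has {2,3,4,5}; column 2 has {2,3,4,5}, so it must be 1.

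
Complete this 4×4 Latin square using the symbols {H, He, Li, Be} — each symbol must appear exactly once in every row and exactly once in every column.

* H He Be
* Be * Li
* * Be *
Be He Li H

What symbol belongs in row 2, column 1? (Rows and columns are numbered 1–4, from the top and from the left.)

He

(r1,c1): row 1 has {H,He,Be}; column 1 has {Be}, so it must be Li.
(r2,c3): row 2 has {Li,Be}; column 3 has {He,Li,Be}, so it must be H.
(r3,c2): row 3 has {Be}; column 2 has {H,He,Be}, so it must be Li.
(r3,c4): row 3 has {Li,Be}; column 4 has {H,Li,Be}, so it must be He.
(r2,c1): row 2 has {H,Li,Be}; column 1 has {Li,Be}, so it must be He.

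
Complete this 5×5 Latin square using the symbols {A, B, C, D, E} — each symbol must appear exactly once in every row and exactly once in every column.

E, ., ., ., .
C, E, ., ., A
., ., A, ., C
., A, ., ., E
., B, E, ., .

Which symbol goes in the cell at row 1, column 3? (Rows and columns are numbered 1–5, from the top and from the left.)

D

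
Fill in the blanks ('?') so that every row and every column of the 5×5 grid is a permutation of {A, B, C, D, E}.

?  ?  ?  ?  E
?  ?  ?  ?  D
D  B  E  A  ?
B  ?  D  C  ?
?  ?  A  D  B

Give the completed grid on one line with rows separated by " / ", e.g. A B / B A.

A D C B E / C A B E D / D B E A C / B E D C A / E C A D B

(r1,c4): row 1 has {E}; column 4 has {A,C,D}, so it must be B.
(r2,c4): row 2 has {D}; column 4 has {A,B,C,D}, so it must be E.
(r3,c5): row 3 has {A,B,D,E}; column 5 has {B,D,E}, so it must be C.
(r4,c5): row 4 has {B,C,D}; column 5 has {B,C,D,E}, so it must be A.
(r1,c3): row 1 has {B,E}; column 3 has {A,D,E}, so it must be C.
(r2,c3): row 2 has {D,E}; column 3 has {A,C,D,E}, so it must be B.
(r4,c2): row 4 has {A,B,C,D}; column 2 has {B}, so it must be E.
(r5,c2): row 5 has {A,B,D}; column 2 has {B,E}, so it must be C.
(r1,c1): row 1 has {B,C,E}; column 1 has {B,D}, so it must be A.
(r1,c2): row 1 has {A,B,C,E}; column 2 has {B,C,E}, so it must be D.
(r2,c1): row 2 has {B,D,E}; column 1 has {A,B,D}, so it must be C.
(r2,c2): row 2 has {B,C,D,E}; column 2 has {B,C,D,E}, so it must be A.
(r5,c1): row 5 has {A,B,C,D}; column 1 has {A,B,C,D}, so it must be E.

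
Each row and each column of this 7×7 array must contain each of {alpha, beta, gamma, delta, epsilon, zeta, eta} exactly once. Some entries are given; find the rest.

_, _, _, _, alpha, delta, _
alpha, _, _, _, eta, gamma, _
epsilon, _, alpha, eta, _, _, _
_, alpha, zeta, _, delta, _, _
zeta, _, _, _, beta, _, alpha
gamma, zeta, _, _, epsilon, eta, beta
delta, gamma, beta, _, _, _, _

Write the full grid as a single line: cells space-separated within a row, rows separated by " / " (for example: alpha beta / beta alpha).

beta epsilon eta zeta alpha delta gamma / alpha delta epsilon beta eta gamma zeta / epsilon beta alpha eta gamma zeta delta / eta alpha zeta gamma delta beta epsilon / zeta eta gamma delta beta epsilon alpha / gamma zeta delta alpha epsilon eta beta / delta gamma beta epsilon zeta alpha eta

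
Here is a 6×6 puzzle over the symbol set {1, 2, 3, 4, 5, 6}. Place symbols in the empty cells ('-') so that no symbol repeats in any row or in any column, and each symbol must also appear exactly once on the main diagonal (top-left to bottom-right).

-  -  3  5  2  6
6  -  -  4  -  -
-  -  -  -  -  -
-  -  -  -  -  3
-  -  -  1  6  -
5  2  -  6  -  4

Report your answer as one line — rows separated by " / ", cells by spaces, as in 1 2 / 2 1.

1 4 3 5 2 6 / 6 3 2 4 1 5 / 2 6 5 3 4 1 / 4 1 6 2 5 3 / 3 5 4 1 6 2 / 5 2 1 6 3 4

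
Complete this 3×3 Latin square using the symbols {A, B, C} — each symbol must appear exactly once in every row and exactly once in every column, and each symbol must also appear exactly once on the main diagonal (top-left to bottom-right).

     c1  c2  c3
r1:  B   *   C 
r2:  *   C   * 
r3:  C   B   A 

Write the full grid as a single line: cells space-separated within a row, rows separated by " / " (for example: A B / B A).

B A C / A C B / C B A

(r1,c2) = A
(r2,c1) = A
(r2,c3) = B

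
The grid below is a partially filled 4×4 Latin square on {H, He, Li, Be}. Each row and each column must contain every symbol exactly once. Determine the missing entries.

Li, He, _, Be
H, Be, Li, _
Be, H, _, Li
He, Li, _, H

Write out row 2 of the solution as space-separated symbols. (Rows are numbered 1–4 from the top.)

row 1 has {He,Li,Be}; column 3 has {Li} — only H is left for (r1,c3).
row 2 has {H,Li,Be}; column 4 has {H,Li,Be} — only He is left for (r2,c4).

H Be Li He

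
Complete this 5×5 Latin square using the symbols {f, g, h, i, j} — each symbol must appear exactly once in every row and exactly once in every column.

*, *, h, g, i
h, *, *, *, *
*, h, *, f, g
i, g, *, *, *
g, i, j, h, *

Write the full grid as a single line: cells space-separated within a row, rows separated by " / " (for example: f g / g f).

f j h g i / h f g i j / j h i f g / i g f j h / g i j h f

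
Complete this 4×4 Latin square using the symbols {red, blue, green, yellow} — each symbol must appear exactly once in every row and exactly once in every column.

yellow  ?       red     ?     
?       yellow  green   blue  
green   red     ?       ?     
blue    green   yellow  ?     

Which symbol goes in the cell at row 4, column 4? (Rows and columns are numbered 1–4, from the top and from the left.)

red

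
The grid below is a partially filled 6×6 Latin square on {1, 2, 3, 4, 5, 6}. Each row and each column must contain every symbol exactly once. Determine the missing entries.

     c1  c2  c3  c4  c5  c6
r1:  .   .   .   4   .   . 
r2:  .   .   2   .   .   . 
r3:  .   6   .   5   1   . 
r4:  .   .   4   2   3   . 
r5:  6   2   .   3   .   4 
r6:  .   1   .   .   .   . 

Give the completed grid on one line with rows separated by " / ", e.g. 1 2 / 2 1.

5 3 6 4 2 1 / 3 4 2 1 6 5 / 4 6 3 5 1 2 / 1 5 4 2 3 6 / 6 2 1 3 5 4 / 2 1 5 6 4 3

(r3,c3) = 3
(r3,c6) = 2
(r4,c2) = 5
(r5,c5) = 5
(r6,c4) = 6
(r1,c2) = 3
(r2,c2) = 4
(r2,c4) = 1
(r2,c5) = 6
(r3,c1) = 4
(r4,c1) = 1
(r4,c6) = 6
(r5,c3) = 1
(r6,c3) = 5
(r6,c6) = 3
(r1,c3) = 6
(r1,c5) = 2
(r2,c6) = 5
(r6,c1) = 2
(r6,c5) = 4
(r1,c1) = 5
(r1,c6) = 1
(r2,c1) = 3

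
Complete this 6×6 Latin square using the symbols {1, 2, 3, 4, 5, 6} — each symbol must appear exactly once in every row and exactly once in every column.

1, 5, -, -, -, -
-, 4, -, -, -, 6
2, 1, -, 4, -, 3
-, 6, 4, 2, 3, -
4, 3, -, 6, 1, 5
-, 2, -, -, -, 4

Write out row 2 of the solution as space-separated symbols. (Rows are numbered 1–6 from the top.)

(r1,c4) = 3
(r1,c6) = 2
(r4,c1) = 5
(r4,c6) = 1
(r5,c3) = 2
(r1,c3) = 6
(r1,c5) = 4
(r2,c1) = 3
(r3,c3) = 5
(r3,c5) = 6
(r6,c1) = 6
(r6,c5) = 5
(r2,c3) = 1
(r2,c4) = 5
(r2,c5) = 2

3 4 1 5 2 6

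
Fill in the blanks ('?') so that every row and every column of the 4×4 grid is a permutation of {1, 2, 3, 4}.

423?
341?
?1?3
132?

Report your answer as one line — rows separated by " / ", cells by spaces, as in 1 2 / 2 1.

4 2 3 1 / 3 4 1 2 / 2 1 4 3 / 1 3 2 4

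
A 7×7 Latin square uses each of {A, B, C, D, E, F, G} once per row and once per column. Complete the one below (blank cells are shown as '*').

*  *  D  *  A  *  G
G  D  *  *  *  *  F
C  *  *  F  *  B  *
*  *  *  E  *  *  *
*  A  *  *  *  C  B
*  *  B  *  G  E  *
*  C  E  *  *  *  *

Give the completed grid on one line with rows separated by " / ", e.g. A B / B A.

B E D C A F G / G D C B E A F / C G A F D B E / A B F E C G D / E A G D F C B / D F B A G E C / F C E G B D A

(r1,c6) = F
(r2,c6) = A
(r6,c2) = F
(r2,c3) = C
(r2,c4) = B
(r2,c5) = E
(r3,c5) = D
(r5,c5) = F
(r7,c5) = B
(r1,c4) = C
(r4,c5) = C
(r5,c3) = G
(r5,c4) = D
(r6,c4) = A
(r7,c4) = G
(r7,c6) = D
(r7,c7) = A
(r3,c3) = A
(r3,c7) = E
(r4,c3) = F
(r4,c6) = G
(r4,c7) = D
(r5,c1) = E
(r6,c1) = D
(r6,c7) = C
(r7,c1) = F
(r1,c1) = B
(r1,c2) = E
(r3,c2) = G
(r4,c1) = A
(r4,c2) = B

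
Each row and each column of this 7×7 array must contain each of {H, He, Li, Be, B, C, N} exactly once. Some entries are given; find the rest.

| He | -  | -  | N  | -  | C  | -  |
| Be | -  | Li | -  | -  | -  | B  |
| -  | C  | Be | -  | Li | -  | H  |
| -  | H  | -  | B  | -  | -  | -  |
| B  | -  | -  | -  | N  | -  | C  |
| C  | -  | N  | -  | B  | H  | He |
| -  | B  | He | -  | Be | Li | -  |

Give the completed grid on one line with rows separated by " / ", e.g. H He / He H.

At row 1, column 5: row 1 has {He,C,N}; column 5 has {Li,Be,B,N}; that leaves H.
At row 3, column 1: row 3 has {H,Li,Be,C}; column 1 has {He,Be,B,C}; that leaves N.
At row 3, column 4: row 3 has {H,Li,Be,C,N}; column 4 has {B,N}; that leaves He.
At row 3, column 6: row 3 has {H,He,Li,Be,C,N}; column 6 has {H,Li,C}; that leaves B.
At row 4, column 1: row 4 has {H,B}; column 1 has {He,Be,B,C,N}; that leaves Li.
At row 4, column 3: row 4 has {H,Li,B}; column 3 has {He,Li,Be,N}; that leaves C.
At row 4, column 5: row 4 has {H,Li,B,C}; column 5 has {H,Li,Be,B,N}; that leaves He.
At row 5, column 3: row 5 has {B,C,N}; column 3 has {He,Li,Be,C,N}; that leaves H.
At row 7, column 1: row 7 has {He,Li,Be,B}; column 1 has {He,Li,Be,B,C,N}; that leaves H.
At row 7, column 4: row 7 has {H,He,Li,Be,B}; column 4 has {He,B,N}; that leaves C.
At row 7, column 7: row 7 has {H,He,Li,Be,B,C}; column 7 has {H,He,B,C}; that leaves N.
At row 1, column 3: row 1 has {H,He,C,N}; column 3 has {H,He,Li,Be,C,N}; that leaves B.
At row 2, column 4: row 2 has {Li,Be,B}; column 4 has {He,B,C,N}; that leaves H.
At row 2, column 5: row 2 has {H,Li,Be,B}; column 5 has {H,He,Li,Be,B,N}; that leaves C.
At row 4, column 7: row 4 has {H,He,Li,B,C}; column 7 has {H,He,B,C,N}; that leaves Be.
At row 1, column 7: row 1 has {H,He,B,C,N}; column 7 has {H,He,Be,B,C,N}; that leaves Li.
At row 4, column 6: row 4 has {H,He,Li,Be,B,C}; column 6 has {H,Li,B,C}; that leaves N.
At row 1, column 2: row 1 has {H,He,Li,B,C,N}; column 2 has {H,B,C}; that leaves Be.
At row 2, column 6: row 2 has {H,Li,Be,B,C}; column 6 has {H,Li,B,C,N}; that leaves He.
At row 5, column 6: row 5 has {H,B,C,N}; column 6 has {H,He,Li,B,C,N}; that leaves Be.
At row 6, column 2: row 6 has {H,He,B,C,N}; column 2 has {H,Be,B,C}; that leaves Li.
At row 6, column 4: row 6 has {H,He,Li,B,C,N}; column 4 has {H,He,B,C,N}; that leaves Be.
At row 2, column 2: row 2 has {H,He,Li,Be,B,C}; column 2 has {H,Li,Be,B,C}; that leaves N.
At row 5, column 2: row 5 has {H,Be,B,C,N}; column 2 has {H,Li,Be,B,C,N}; that leaves He.
At row 5, column 4: row 5 has {H,He,Be,B,C,N}; column 4 has {H,He,Be,B,C,N}; that leaves Li.

He Be B N H C Li / Be N Li H C He B / N C Be He Li B H / Li H C B He N Be / B He H Li N Be C / C Li N Be B H He / H B He C Be Li N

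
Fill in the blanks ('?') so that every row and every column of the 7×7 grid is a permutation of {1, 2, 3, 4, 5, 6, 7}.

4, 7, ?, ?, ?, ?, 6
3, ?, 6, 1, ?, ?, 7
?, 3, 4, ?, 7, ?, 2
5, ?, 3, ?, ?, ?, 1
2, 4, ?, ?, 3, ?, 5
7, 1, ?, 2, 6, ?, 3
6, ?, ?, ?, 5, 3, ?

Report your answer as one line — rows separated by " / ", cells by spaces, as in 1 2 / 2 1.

4 7 2 3 1 5 6 / 3 5 6 1 4 2 7 / 1 3 4 5 7 6 2 / 5 6 3 4 2 7 1 / 2 4 7 6 3 1 5 / 7 1 5 2 6 4 3 / 6 2 1 7 5 3 4

row 3 has {2,3,4,7}; column 1 has {2,3,4,5,6,7} — only 1 is left for (r3,c1).
row 6 has {1,2,3,6,7}; column 3 has {3,4,6} — only 5 is left for (r6,c3).
row 6 has {1,2,3,5,6,7}; column 6 has {3} — only 4 is left for (r6,c6).
row 7 has {3,5,6}; column 2 has {1,3,4,7} — only 2 is left for (r7,c2).
row 7 has {2,3,5,6}; column 7 has {1,2,3,5,6,7} — only 4 is left for (r7,c7).
row 2 has {1,3,6,7}; column 2 has {1,2,3,4,7} — only 5 is left for (r2,c2).
row 2 has {1,3,5,6,7}; column 6 has {3,4} — only 2 is left for (r2,c6).
row 4 has {1,3,5}; column 2 has {1,2,3,4,5,7} — only 6 is left for (r4,c2).
row 4 has {1,3,5,6}; column 6 has {2,3,4} — only 7 is left for (r4,c6).
row 7 has {2,3,4,5,6}; column 4 has {1,2} — only 7 is left for (r7,c4).
row 2 has {1,2,3,5,6,7}; column 5 has {3,5,6,7} — only 4 is left for (r2,c5).
row 4 has {1,3,5,6,7}; column 4 has {1,2,7} — only 4 is left for (r4,c4).
row 4 has {1,3,4,5,6,7}; column 5 has {3,4,5,6,7} — only 2 is left for (r4,c5).
row 5 has {2,3,4,5}; column 4 has {1,2,4,7} — only 6 is left for (r5,c4).
row 5 has {2,3,4,5,6}; column 6 has {2,3,4,7} — only 1 is left for (r5,c6).
row 7 has {2,3,4,5,6,7}; column 3 has {3,4,5,6} — only 1 is left for (r7,c3).
row 1 has {4,6,7}; column 3 has {1,3,4,5,6} — only 2 is left for (r1,c3).
row 1 has {2,4,6,7}; column 5 has {2,3,4,5,6,7} — only 1 is left for (r1,c5).
row 1 has {1,2,4,6,7}; column 6 has {1,2,3,4,7} — only 5 is left for (r1,c6).
row 3 has {1,2,3,4,7}; column 4 has {1,2,4,6,7} — only 5 is left for (r3,c4).
row 3 has {1,2,3,4,5,7}; column 6 has {1,2,3,4,5,7} — only 6 is left for (r3,c6).
row 5 has {1,2,3,4,5,6}; column 3 has {1,2,3,4,5,6} — only 7 is left for (r5,c3).
row 1 has {1,2,4,5,6,7}; column 4 has {1,2,4,5,6,7} — only 3 is left for (r1,c4).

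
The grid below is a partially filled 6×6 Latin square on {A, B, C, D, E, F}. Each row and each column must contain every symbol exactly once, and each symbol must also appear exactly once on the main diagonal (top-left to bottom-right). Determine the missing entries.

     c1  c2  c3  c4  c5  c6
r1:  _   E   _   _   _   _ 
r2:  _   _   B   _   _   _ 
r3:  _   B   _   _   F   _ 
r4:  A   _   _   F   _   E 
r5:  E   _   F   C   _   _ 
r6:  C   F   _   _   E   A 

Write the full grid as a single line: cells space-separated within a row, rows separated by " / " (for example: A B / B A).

B E A D C F / F C B E A D / D B E A F C / A D C F B E / E A F C D B / C F D B E A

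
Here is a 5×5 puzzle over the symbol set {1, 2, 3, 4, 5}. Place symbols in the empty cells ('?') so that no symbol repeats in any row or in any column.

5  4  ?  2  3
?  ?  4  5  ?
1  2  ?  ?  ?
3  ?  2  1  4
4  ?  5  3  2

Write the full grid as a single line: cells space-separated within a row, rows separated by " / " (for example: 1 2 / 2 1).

row 1 has {2,3,4,5}; column 3 has {2,4,5} — only 1 is left for (r1,c3).
row 2 has {4,5}; column 1 has {1,3,4,5} — only 2 is left for (r2,c1).
row 2 has {2,4,5}; column 5 has {2,3,4} — only 1 is left for (r2,c5).
row 3 has {1,2}; column 3 has {1,2,4,5} — only 3 is left for (r3,c3).
row 3 has {1,2,3}; column 4 has {1,2,3,5} — only 4 is left for (r3,c4).
row 3 has {1,2,3,4}; column 5 has {1,2,3,4} — only 5 is left for (r3,c5).
row 4 has {1,2,3,4}; column 2 has {2,4} — only 5 is left for (r4,c2).
row 5 has {2,3,4,5}; column 2 has {2,4,5} — only 1 is left for (r5,c2).
row 2 has {1,2,4,5}; column 2 has {1,2,4,5} — only 3 is left for (r2,c2).

5 4 1 2 3 / 2 3 4 5 1 / 1 2 3 4 5 / 3 5 2 1 4 / 4 1 5 3 2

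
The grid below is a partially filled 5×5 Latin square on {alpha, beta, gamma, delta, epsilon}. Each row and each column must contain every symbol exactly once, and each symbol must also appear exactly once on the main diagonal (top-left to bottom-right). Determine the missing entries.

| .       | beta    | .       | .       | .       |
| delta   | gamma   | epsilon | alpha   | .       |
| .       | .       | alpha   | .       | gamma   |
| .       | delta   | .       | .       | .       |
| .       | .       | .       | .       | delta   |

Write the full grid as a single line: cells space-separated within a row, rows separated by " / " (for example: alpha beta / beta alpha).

epsilon beta delta gamma alpha / delta gamma epsilon alpha beta / beta epsilon alpha delta gamma / alpha delta gamma beta epsilon / gamma alpha beta epsilon delta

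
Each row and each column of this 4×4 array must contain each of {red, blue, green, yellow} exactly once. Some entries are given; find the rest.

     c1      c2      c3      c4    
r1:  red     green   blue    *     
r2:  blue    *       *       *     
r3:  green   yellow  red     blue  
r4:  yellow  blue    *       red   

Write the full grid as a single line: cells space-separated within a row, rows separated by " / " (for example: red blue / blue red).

(r1,c4) = yellow
(r2,c2) = red
(r2,c4) = green
(r4,c3) = green
(r2,c3) = yellow

red green blue yellow / blue red yellow green / green yellow red blue / yellow blue green red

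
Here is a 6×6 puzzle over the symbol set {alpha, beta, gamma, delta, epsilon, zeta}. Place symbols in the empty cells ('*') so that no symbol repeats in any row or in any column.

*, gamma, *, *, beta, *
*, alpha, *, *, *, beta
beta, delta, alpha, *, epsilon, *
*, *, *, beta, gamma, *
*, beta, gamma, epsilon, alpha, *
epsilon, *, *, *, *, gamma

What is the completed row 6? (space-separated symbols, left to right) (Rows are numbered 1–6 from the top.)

(r3,c6) = zeta
(r5,c6) = delta
(r6,c2) = zeta
(r6,c5) = delta
(r2,c5) = zeta
(r3,c4) = gamma
(r4,c2) = epsilon
(r4,c6) = alpha
(r5,c1) = zeta
(r6,c3) = beta
(r6,c4) = alpha

epsilon zeta beta alpha delta gamma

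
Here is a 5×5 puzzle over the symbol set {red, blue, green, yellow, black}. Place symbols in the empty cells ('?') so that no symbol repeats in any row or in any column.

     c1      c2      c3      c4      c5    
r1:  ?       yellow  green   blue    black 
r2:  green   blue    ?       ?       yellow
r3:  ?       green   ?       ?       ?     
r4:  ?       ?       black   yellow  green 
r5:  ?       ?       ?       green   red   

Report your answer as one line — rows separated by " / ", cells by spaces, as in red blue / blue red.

Cell (r1,c1): row 1 has {blue,green,yellow,black}; column 1 has {green} → red.
Cell (r2,c3): row 2 has {blue,green,yellow}; column 3 has {green,black} → red.
Cell (r2,c4): row 2 has {red,blue,green,yellow}; column 4 has {blue,green,yellow} → black.
Cell (r3,c4): row 3 has {green}; column 4 has {blue,green,yellow,black} → red.
Cell (r3,c5): row 3 has {red,green}; column 5 has {red,green,yellow,black} → blue.
Cell (r4,c1): row 4 has {green,yellow,black}; column 1 has {red,green} → blue.
Cell (r4,c2): row 4 has {blue,green,yellow,black}; column 2 has {blue,green,yellow} → red.
Cell (r5,c2): row 5 has {red,green}; column 2 has {red,blue,green,yellow} → black.
Cell (r3,c3): row 3 has {red,blue,green}; column 3 has {red,green,black} → yellow.
Cell (r5,c1): row 5 has {red,green,black}; column 1 has {red,blue,green} → yellow.
Cell (r5,c3): row 5 has {red,green,yellow,black}; column 3 has {red,green,yellow,black} → blue.
Cell (r3,c1): row 3 has {red,blue,green,yellow}; column 1 has {red,blue,green,yellow} → black.

red yellow green blue black / green blue red black yellow / black green yellow red blue / blue red black yellow green / yellow black blue green red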